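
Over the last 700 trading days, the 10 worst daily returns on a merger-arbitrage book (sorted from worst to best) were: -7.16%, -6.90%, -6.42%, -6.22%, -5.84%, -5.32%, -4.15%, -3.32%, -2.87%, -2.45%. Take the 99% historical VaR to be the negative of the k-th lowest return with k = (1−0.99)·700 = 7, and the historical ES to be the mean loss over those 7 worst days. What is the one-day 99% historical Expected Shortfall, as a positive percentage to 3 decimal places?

6.001%

The 7 worst returns sum to -42.01%.
ES = −(-42.01%) / 7 = 6.0014…% ≈ 6.001%.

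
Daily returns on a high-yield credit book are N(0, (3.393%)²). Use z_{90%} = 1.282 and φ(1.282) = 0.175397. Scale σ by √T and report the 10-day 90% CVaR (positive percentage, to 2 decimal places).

18.82%

σ_{10d} = 3.393% × √10 = 10.730%.
ES multiplier = φ(z)/(1−α) = 0.175397/0.1 = 1.754.
ES = 10.730% × 1.754 = 18.820%.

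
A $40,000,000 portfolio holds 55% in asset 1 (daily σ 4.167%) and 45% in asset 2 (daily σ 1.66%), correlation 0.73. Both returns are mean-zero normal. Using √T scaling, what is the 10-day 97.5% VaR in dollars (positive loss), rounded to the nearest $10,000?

$7,150,000

σ_p = √(0.55²·4.167² + 0.45²·1.66² + 2·0.73·0.55·0.45·4.167·1.66) = 2.883%.
σ_{10d} = 2.883% × √10 = 9.117%.
z(97.5%) = 1.960.
VaR = 1.960 × 9.117% = 17.869%; on $40,000,000 that is $7,147,600.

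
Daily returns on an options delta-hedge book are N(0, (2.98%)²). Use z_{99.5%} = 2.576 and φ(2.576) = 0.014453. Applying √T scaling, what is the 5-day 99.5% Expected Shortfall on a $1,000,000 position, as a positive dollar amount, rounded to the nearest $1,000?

σ_{5d} = 2.98% × √5 = 6.663%.
ES multiplier = φ(z)/(1−α) = 0.014453/0.005 = 2.891.
ES = 6.663% × 2.891 = 19.263%; on $1,000,000: $192,630.

$193,000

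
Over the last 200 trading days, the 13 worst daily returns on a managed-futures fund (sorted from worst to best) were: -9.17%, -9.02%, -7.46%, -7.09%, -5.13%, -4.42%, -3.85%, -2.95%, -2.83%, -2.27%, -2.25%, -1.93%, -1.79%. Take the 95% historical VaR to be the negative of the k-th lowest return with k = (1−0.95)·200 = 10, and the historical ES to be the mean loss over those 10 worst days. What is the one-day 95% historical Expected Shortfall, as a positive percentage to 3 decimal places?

5.419%

The 10 worst returns sum to -54.19%.
ES = −(-54.19%) / 10 = 5.419%.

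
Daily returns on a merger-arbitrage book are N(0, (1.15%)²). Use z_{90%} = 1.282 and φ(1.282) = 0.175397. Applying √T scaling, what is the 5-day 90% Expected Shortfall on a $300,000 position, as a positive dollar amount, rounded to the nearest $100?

$13,500

σ_{5d} = 1.15% × √5 = 2.571%.
ES multiplier = φ(z)/(1−α) = 0.175397/0.1 = 1.754.
ES = 2.571% × 1.754 = 4.510%; on $300,000: $13,530.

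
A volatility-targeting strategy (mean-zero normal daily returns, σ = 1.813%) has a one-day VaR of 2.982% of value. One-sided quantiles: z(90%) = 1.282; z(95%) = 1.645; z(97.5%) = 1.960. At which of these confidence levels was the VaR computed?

Implied z = VaR/σ = 2.982 / 1.813 = 1.645.
This matches z(95%) = 1.645.

95%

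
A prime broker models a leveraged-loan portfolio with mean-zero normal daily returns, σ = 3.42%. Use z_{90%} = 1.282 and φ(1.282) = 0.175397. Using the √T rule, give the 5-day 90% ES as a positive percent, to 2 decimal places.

13.41%

σ_{5d} = 3.42% × √5 = 7.647%.
ES multiplier = φ(z)/(1−α) = 0.175397/0.1 = 1.754.
ES = 7.647% × 1.754 = 13.413%.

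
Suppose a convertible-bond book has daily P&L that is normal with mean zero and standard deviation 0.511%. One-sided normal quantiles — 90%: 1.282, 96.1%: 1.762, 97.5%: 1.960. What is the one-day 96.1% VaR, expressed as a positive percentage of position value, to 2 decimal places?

0.90%

VaR = z·σ = 1.762 × 0.511% = 0.900%.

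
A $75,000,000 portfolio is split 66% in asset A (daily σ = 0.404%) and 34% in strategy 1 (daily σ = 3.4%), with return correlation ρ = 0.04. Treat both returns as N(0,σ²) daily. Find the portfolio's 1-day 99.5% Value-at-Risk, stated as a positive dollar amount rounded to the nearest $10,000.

$2,310,000

σ_p² = 0.66²·0.404² + 0.34²·3.4² + 2·0.04·0.66·0.34·0.404·3.4 = 1.4321 (%²).
σ_p = √1.4321 = 1.197%.
At 99.5%, z = 2.576.
VaR = 2.576 × 1.197% = 3.083%; on $75,000,000 that is $2,312,250.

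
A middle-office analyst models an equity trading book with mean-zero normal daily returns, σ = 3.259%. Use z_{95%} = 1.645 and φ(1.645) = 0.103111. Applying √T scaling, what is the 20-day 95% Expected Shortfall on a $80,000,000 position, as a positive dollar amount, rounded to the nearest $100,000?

$24,000,000

σ_{20d} = 3.259% × √20 = 14.575%.
ES multiplier = φ(z)/(1−α) = 0.103111/0.05 = 2.062.
ES = 14.575% × 2.062 = 30.054%; on $80,000,000: $24,043,200.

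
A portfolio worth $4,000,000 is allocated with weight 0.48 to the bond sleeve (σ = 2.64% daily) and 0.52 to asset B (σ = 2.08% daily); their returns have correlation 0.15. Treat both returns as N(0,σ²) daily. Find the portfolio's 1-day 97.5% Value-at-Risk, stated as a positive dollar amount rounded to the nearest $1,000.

σ_p² = 0.48²·2.64² + 0.52²·2.08² + 2·0.15·0.48·0.52·2.64·2.08 = 3.1868 (%²).
σ_p = √3.1868 = 1.785%.
At 97.5%, z = 1.960.
VaR = 1.960 × 1.785% = 3.499%; on $4,000,000 that is $139,960.

$140,000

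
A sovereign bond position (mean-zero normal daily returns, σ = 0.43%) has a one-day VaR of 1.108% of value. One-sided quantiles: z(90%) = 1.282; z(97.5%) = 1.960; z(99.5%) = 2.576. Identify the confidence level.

99.5%

Implied z = VaR/σ = 1.108 / 0.43 = 2.577.
This matches z(99.5%) = 2.576.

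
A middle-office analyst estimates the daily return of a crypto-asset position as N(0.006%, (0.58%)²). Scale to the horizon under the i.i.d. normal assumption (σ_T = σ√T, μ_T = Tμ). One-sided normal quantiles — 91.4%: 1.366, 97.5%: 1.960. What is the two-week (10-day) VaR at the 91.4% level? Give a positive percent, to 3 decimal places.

2.445%

σ_{10d} = 0.58% × √10 = 1.834%; μ_{10d} = 10 × 0.006% = 0.060%.
VaR = −(0.060%) + 1.366 × 1.834% = 2.445%.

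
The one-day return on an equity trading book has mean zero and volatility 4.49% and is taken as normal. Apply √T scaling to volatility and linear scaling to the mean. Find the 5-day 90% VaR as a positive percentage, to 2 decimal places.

At 90%, z = 1.282.
σ_{5d} = 4.49% × √5 = 10.040%.
VaR = 1.282 × 10.040% = 12.871%.

12.87%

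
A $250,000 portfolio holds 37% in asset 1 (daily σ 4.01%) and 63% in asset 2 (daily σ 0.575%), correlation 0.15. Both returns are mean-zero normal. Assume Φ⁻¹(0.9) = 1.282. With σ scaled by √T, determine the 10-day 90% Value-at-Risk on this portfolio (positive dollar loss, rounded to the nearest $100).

σ_p = √(0.37²·4.01² + 0.63²·0.575² + 2·0.15·0.37·0.63·4.01·0.575) = 1.579%.
σ_{10d} = 1.579% × √10 = 4.993%.
VaR = 1.282 × 4.993% = 6.401%; on $250,000 that is $16,002.

$16,000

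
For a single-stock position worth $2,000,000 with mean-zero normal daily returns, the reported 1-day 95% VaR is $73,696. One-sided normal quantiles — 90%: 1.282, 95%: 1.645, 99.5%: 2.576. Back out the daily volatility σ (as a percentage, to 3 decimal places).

VaR as a fraction: $73,696 / $2,000,000 = 3.685%.
σ = VaR / z = 3.685% / 1.645 = 2.240%.

2.240%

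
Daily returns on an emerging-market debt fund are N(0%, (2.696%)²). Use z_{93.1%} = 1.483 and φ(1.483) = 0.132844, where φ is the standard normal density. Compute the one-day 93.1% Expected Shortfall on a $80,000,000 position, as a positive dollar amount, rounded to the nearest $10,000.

Tail multiplier: φ(z)/(1−α) = 0.132844 / 0.069 = 1.925.
ES = 2.696% × 1.925 = 5.190%.
On $80,000,000: 0.05190 × $80,000,000 = $4,152,000.

$4,150,000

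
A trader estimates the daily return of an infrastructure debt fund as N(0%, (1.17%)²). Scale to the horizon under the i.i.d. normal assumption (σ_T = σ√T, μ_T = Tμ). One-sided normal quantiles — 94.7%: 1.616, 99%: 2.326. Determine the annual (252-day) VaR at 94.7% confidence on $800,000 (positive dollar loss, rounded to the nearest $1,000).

$240,000

σ_{252d} = 1.17% × √252 = 18.573%.
VaR = 1.616 × 18.573% = 30.014%.
On $800,000: 0.30014 × $800,000 = $240,112.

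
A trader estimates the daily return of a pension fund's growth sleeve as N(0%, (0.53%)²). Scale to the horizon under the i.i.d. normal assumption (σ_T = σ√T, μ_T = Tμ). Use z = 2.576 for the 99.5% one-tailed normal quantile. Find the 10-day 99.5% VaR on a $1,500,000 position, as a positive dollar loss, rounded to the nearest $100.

σ_{10d} = 0.53% × √10 = 1.676%.
VaR = 2.576 × 1.676% = 4.317%.
On $1,500,000: 0.04317 × $1,500,000 = $64,755.

$64,800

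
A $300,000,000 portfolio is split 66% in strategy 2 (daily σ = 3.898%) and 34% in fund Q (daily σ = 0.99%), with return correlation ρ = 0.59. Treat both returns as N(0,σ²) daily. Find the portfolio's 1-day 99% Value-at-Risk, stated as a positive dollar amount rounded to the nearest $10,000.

σ_p² = 0.66²·3.898² + 0.34²·0.99² + 2·0.59·0.66·0.34·3.898·0.99 = 7.7538 (%²).
σ_p = √7.7538 = 2.785%.
At 99%, z = 2.326.
VaR = 2.326 × 2.785% = 6.478%; on $300,000,000 that is $19,434,000.

$19,430,000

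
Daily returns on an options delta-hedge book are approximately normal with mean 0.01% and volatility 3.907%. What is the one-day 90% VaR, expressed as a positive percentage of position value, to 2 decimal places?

At 90% one-sided, z = 1.282.
VaR = −μ + z·σ = −(0.01%) + 1.282 × 3.907% = 4.999%.

5.00%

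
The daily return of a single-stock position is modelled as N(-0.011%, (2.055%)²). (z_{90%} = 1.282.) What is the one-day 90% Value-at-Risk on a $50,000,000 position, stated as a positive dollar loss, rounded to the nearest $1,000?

VaR = −μ + z·σ = −(-0.011%) + 1.282 × 2.055% = 2.646%.
On $50,000,000: 0.02646 × $50,000,000 = $1,323,000.

$1,323,000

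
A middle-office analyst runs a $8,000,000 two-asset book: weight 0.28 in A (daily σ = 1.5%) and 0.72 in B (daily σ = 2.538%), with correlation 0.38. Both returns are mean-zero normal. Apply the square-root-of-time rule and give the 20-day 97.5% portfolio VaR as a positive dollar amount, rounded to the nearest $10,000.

σ_p = √(0.28²·1.5² + 0.72²·2.538² + 2·0.38·0.28·0.72·1.5·2.538) = 2.025%.
σ_{20d} = 2.025% × √20 = 9.056%.
z(97.5%) = 1.960.
VaR = 1.960 × 9.056% = 17.750%; on $8,000,000 that is $1,420,000.

$1,420,000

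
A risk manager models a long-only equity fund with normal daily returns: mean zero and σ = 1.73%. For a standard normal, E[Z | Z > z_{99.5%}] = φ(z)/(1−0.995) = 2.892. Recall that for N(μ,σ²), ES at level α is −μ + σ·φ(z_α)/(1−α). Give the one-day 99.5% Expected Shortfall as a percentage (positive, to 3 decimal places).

5.003%

ES = 1.73% × 2.892 = 5.003%.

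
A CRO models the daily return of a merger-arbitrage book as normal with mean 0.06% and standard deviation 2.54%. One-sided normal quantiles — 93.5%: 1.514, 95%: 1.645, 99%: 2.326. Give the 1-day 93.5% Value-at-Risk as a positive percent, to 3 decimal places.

3.786%

VaR = −μ + z·σ = −(0.06%) + 1.514 × 2.54% = 3.786%.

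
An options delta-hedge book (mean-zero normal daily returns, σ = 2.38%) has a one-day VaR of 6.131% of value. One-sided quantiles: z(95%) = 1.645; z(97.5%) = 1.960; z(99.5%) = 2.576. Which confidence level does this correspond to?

Implied z = VaR/σ = 6.131 / 2.38 = 2.576.
This matches z(99.5%) = 2.576.

99.5%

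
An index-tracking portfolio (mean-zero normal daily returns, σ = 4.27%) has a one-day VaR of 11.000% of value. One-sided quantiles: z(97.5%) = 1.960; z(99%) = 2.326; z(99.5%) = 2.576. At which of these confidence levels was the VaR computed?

99.5%

Implied z = VaR/σ = 11.000 / 4.27 = 2.576.
This matches z(99.5%) = 2.576.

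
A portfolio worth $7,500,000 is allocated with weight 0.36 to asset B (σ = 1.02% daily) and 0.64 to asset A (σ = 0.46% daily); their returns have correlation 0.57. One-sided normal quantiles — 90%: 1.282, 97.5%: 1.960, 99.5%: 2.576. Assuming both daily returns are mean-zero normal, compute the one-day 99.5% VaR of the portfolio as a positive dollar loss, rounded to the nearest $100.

σ_p² = 0.36²·1.02² + 0.64²·0.46² + 2·0.57·0.36·0.64·1.02·0.46 = 0.3447 (%²).
σ_p = √0.3447 = 0.587%.
VaR = 2.576 × 0.587% = 1.512%; on $7,500,000 that is $113,400.

$113,400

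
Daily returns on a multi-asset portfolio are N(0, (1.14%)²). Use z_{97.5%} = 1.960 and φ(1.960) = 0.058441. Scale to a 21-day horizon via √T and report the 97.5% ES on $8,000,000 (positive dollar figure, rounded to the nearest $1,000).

$977,000

σ_{21d} = 1.14% × √21 = 5.224%.
ES multiplier = φ(z)/(1−α) = 0.058441/0.025 = 2.338.
ES = 5.224% × 2.338 = 12.214%; on $8,000,000: $977,120.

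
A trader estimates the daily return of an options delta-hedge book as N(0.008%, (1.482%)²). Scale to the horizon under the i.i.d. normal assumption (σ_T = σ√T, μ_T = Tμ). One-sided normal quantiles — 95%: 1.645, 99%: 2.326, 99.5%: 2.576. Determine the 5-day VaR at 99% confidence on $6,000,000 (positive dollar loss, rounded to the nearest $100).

$460,100

σ_{5d} = 1.482% × √5 = 3.314%; μ_{5d} = 5 × 0.008% = 0.040%.
VaR = −(0.040%) + 2.326 × 3.314% = 7.668%.
On $6,000,000: 0.07668 × $6,000,000 = $460,080.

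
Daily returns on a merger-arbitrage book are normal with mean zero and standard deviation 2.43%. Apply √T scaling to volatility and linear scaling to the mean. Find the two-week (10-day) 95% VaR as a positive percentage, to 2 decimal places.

At 95%, z = 1.645.
σ_{10d} = 2.43% × √10 = 7.684%.
VaR = 1.645 × 7.684% = 12.640%.

12.64%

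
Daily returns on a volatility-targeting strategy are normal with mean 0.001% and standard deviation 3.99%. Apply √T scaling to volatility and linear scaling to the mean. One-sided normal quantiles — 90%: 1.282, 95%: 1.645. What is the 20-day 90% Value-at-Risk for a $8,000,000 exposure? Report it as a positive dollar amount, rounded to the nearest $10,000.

σ_{20d} = 3.99% × √20 = 17.844%; μ_{20d} = 20 × 0.001% = 0.020%.
VaR = −(0.020%) + 1.282 × 17.844% = 22.856%.
On $8,000,000: 0.22856 × $8,000,000 = $1,828,480.

$1,830,000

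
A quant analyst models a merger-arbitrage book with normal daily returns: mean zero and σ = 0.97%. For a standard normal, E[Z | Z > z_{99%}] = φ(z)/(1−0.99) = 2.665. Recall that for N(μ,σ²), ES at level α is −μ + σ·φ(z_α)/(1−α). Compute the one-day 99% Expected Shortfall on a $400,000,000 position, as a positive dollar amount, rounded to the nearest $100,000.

$10,300,000

ES = 0.97% × 2.665 = 2.585%.
On $400,000,000: 0.02585 × $400,000,000 = $10,340,000.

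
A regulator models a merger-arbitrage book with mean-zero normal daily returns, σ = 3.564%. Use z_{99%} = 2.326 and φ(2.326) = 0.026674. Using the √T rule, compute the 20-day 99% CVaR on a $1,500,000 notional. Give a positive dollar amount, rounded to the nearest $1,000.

$638,000

σ_{20d} = 3.564% × √20 = 15.939%.
ES multiplier = φ(z)/(1−α) = 0.026674/0.01 = 2.667.
ES = 15.939% × 2.667 = 42.509%; on $1,500,000: $637,635.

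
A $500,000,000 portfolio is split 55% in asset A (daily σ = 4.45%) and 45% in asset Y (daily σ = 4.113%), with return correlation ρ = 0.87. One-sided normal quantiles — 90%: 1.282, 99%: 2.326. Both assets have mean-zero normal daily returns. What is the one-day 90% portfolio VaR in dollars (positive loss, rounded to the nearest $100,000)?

$26,700,000

σ_p² = 0.55²·4.45² + 0.45²·4.113² + 2·0.87·0.55·0.45·4.45·4.113 = 17.2980 (%²).
σ_p = √17.2980 = 4.159%.
VaR = 1.282 × 4.159% = 5.332%; on $500,000,000 that is $26,660,000.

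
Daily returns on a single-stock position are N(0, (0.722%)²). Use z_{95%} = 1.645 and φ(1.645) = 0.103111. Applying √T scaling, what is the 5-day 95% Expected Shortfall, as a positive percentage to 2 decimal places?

σ_{5d} = 0.722% × √5 = 1.614%.
ES multiplier = φ(z)/(1−α) = 0.103111/0.05 = 2.062.
ES = 1.614% × 2.062 = 3.328%.

3.33%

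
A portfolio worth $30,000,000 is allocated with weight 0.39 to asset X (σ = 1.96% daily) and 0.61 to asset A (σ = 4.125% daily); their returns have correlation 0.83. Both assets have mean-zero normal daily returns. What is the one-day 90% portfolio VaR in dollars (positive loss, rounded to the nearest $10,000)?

σ_p² = 0.39²·1.96² + 0.61²·4.125² + 2·0.83·0.39·0.61·1.96·4.125 = 10.1087 (%²).
σ_p = √10.1087 = 3.179%.
At 90%, z = 1.282.
VaR = 1.282 × 3.179% = 4.075%; on $30,000,000 that is $1,222,500.

$1,220,000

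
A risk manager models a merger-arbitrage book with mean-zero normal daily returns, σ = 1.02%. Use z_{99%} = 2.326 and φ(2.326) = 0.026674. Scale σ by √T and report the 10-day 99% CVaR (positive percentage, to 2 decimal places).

8.60%

σ_{10d} = 1.02% × √10 = 3.226%.
ES multiplier = φ(z)/(1−α) = 0.026674/0.01 = 2.667.
ES = 3.226% × 2.667 = 8.604%.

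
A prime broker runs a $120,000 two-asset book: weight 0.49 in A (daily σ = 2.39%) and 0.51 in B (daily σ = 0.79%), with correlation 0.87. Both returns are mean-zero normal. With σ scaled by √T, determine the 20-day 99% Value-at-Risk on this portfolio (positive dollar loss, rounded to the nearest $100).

$19,200

σ_p = √(0.49²·2.39² + 0.51²·0.79² + 2·0.87·0.49·0.51·2.39·0.79) = 1.535%.
σ_{20d} = 1.535% × √20 = 6.865%.
z(99%) = 2.326.
VaR = 2.326 × 6.865% = 15.968%; on $120,000 that is $19,162.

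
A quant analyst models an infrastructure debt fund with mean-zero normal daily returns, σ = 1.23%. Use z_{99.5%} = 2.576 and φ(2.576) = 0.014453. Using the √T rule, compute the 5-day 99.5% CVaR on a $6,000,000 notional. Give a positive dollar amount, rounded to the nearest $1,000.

σ_{5d} = 1.23% × √5 = 2.750%.
ES multiplier = φ(z)/(1−α) = 0.014453/0.005 = 2.891.
ES = 2.750% × 2.891 = 7.950%; on $6,000,000: $477,000.

$477,000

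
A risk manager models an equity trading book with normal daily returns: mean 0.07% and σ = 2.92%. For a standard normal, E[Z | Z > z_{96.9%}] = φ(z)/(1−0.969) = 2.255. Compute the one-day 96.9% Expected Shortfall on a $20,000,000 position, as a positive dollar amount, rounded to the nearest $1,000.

$1,303,000

ES = −(0.07%) + 2.92% × 2.255 = 6.515%.
On $20,000,000: 0.06515 × $20,000,000 = $1,303,000.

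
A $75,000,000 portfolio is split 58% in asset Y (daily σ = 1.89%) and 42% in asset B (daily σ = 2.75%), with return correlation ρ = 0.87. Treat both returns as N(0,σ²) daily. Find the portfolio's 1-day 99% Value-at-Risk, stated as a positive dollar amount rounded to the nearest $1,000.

$3,798,000

σ_p² = 0.58²·1.89² + 0.42²·2.75² + 2·0.87·0.58·0.42·1.89·2.75 = 4.7387 (%²).
σ_p = √4.7387 = 2.177%.
At 99%, z = 2.326.
VaR = 2.326 × 2.177% = 5.064%; on $75,000,000 that is $3,798,000.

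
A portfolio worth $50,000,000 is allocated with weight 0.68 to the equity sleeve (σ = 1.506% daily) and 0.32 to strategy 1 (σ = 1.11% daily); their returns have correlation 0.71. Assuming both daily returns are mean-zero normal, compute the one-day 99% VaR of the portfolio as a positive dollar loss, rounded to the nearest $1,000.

$1,513,000

σ_p² = 0.68²·1.506² + 0.32²·1.11² + 2·0.71·0.68·0.32·1.506·1.11 = 1.6914 (%²).
σ_p = √1.6914 = 1.301%.
At 99%, z = 2.326.
VaR = 2.326 × 1.301% = 3.026%; on $50,000,000 that is $1,513,000.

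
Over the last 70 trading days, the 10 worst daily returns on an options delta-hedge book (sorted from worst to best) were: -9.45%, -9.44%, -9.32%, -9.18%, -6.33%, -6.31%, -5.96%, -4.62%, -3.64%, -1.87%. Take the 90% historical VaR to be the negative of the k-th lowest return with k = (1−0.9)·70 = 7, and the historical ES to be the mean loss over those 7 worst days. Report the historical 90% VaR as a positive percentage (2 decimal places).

5.96%

k = 7; the 7th lowest return is -5.96%, so VaR = 5.96%.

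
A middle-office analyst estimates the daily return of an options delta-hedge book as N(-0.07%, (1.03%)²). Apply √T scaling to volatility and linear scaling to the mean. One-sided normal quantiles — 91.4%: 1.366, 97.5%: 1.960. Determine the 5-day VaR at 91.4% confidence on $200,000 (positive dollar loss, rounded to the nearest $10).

$6,990

σ_{5d} = 1.03% × √5 = 2.303%; μ_{5d} = 5 × -0.07% = -0.350%.
VaR = −(-0.350%) + 1.366 × 2.303% = 3.496%.
On $200,000: 0.03496 × $200,000 = $6,992.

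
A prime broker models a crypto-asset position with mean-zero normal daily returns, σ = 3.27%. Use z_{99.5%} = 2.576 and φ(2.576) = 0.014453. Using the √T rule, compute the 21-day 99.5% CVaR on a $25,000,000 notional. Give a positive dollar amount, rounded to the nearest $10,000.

$10,830,000

σ_{21d} = 3.27% × √21 = 14.985%.
ES multiplier = φ(z)/(1−α) = 0.014453/0.005 = 2.891.
ES = 14.985% × 2.891 = 43.322%; on $25,000,000: $10,830,500.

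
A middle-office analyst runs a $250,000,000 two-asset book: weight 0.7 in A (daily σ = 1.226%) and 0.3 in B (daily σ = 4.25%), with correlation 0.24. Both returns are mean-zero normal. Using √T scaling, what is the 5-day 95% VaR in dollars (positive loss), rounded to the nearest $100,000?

$15,600,000

σ_p = √(0.7²·1.226² + 0.3²·4.25² + 2·0.24·0.7·0.3·1.226·4.25) = 1.699%.
σ_{5d} = 1.699% × √5 = 3.799%.
z(95%) = 1.645.
VaR = 1.645 × 3.799% = 6.249%; on $250,000,000 that is $15,622,500.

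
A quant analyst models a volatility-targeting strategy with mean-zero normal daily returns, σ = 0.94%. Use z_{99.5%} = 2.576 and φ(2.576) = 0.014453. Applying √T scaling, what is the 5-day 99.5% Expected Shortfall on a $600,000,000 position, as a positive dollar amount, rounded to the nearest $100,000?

σ_{5d} = 0.94% × √5 = 2.102%.
ES multiplier = φ(z)/(1−α) = 0.014453/0.005 = 2.891.
ES = 2.102% × 2.891 = 6.077%; on $600,000,000: $36,462,000.

$36,500,000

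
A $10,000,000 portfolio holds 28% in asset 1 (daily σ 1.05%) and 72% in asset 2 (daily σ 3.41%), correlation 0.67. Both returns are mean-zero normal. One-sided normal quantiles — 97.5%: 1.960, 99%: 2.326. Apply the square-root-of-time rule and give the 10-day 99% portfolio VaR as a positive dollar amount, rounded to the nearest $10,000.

σ_p = √(0.28²·1.05² + 0.72²·3.41² + 2·0.67·0.28·0.72·1.05·3.41) = 2.661%.
σ_{10d} = 2.661% × √10 = 8.415%.
VaR = 2.326 × 8.415% = 19.573%; on $10,000,000 that is $1,957,300.

$1,960,000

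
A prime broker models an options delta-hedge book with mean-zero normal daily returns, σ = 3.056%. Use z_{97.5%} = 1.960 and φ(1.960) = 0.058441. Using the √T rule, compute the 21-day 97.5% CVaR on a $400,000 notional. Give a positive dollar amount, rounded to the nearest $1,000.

$131,000

σ_{21d} = 3.056% × √21 = 14.004%.
ES multiplier = φ(z)/(1−α) = 0.058441/0.025 = 2.338.
ES = 14.004% × 2.338 = 32.741%; on $400,000: $130,964.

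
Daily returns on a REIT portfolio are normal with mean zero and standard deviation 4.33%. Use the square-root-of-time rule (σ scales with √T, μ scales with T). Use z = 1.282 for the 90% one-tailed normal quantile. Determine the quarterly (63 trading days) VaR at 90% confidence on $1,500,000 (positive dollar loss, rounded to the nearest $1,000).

σ_{63d} = 4.33% × √63 = 34.368%.
VaR = 1.282 × 34.368% = 44.060%.
On $1,500,000: 0.44060 × $1,500,000 = $660,900.

$661,000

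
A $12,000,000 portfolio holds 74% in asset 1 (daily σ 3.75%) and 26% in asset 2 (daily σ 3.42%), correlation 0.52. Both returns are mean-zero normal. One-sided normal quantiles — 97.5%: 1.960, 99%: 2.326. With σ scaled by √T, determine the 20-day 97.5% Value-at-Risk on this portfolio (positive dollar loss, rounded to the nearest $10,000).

σ_p = √(0.74²·3.75² + 0.26²·3.42² + 2·0.52·0.74·0.26·3.75·3.42) = 3.325%.
σ_{20d} = 3.325% × √20 = 14.870%.
VaR = 1.960 × 14.870% = 29.145%; on $12,000,000 that is $3,497,400.

$3,500,000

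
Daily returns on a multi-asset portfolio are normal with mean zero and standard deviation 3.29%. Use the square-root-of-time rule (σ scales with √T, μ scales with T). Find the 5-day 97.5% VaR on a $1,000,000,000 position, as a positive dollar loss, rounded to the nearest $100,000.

At 97.5%, z = 1.960.
σ_{5d} = 3.29% × √5 = 7.357%.
VaR = 1.960 × 7.357% = 14.420%.
On $1,000,000,000: 0.14420 × $1,000,000,000 = $144,200,000.

$144,200,000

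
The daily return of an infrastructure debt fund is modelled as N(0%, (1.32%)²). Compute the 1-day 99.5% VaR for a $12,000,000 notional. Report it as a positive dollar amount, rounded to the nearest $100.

At 99.5% one-sided, z = 2.576.
VaR = z·σ = 2.576 × 1.32% = 3.400%.
On $12,000,000: 0.03400 × $12,000,000 = $408,000.

$408,000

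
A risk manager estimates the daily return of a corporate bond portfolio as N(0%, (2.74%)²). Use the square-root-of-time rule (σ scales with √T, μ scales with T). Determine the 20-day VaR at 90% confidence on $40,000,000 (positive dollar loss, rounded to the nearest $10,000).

At 90%, z = 1.282.
σ_{20d} = 2.74% × √20 = 12.254%.
VaR = 1.282 × 12.254% = 15.710%.
On $40,000,000: 0.15710 × $40,000,000 = $6,284,000.

$6,280,000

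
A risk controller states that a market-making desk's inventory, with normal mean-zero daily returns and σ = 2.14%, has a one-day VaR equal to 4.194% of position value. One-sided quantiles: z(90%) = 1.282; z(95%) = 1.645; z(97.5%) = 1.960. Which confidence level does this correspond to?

97.5%

Implied z = VaR/σ = 4.194 / 2.14 = 1.960.
This matches z(97.5%) = 1.960.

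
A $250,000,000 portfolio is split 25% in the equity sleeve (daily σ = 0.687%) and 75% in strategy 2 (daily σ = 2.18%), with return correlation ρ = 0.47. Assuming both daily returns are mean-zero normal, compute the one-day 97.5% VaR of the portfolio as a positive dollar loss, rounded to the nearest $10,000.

σ_p² = 0.25²·0.687² + 0.75²·2.18² + 2·0.47·0.25·0.75·0.687·2.18 = 2.9667 (%²).
σ_p = √2.9667 = 1.722%.
At 97.5%, z = 1.960.
VaR = 1.960 × 1.722% = 3.375%; on $250,000,000 that is $8,437,500.

$8,440,000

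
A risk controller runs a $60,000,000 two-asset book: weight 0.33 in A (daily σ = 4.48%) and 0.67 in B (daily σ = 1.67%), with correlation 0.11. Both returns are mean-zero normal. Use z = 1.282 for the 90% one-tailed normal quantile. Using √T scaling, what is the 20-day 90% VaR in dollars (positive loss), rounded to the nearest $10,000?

σ_p = √(0.33²·4.48² + 0.67²·1.67² + 2·0.11·0.33·0.67·4.48·1.67) = 1.950%.
σ_{20d} = 1.950% × √20 = 8.721%.
VaR = 1.282 × 8.721% = 11.180%; on $60,000,000 that is $6,708,000.

$6,710,000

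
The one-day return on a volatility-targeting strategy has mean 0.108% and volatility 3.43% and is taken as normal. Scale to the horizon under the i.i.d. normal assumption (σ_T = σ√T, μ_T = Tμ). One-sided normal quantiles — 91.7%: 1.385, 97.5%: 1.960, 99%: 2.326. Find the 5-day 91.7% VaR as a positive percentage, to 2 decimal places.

10.08%

σ_{5d} = 3.43% × √5 = 7.670%; μ_{5d} = 5 × 0.108% = 0.540%.
VaR = −(0.540%) + 1.385 × 7.670% = 10.083%.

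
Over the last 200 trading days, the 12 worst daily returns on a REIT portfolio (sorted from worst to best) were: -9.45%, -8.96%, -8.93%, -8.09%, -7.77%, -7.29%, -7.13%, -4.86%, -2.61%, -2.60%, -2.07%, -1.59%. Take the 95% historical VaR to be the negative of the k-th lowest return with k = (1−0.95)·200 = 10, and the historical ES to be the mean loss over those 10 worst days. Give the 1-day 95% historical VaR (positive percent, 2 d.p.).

2.60%

k = 10; the 10th lowest return is -2.60%, so VaR = 2.60%.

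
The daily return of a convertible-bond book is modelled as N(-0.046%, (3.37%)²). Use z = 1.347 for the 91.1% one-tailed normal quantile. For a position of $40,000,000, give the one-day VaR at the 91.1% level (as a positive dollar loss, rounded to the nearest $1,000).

VaR = −μ + z·σ = −(-0.046%) + 1.347 × 3.37% = 4.585%.
On $40,000,000: 0.04585 × $40,000,000 = $1,834,000.

$1,834,000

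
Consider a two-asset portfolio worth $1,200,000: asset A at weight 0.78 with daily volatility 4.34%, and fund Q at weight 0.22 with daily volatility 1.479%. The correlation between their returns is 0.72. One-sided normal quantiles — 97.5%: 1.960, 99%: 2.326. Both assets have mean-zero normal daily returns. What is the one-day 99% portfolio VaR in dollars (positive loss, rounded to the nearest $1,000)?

σ_p² = 0.78²·4.34² + 0.22²·1.479² + 2·0.72·0.78·0.22·4.34·1.479 = 13.1516 (%²).
σ_p = √13.1516 = 3.627%.
VaR = 2.326 × 3.627% = 8.436%; on $1,200,000 that is $101,232.

$101,000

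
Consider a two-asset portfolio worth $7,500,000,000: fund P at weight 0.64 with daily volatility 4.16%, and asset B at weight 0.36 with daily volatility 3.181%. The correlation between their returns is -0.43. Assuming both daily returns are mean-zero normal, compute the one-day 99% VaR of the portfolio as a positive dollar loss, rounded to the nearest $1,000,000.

σ_p² = 0.64²·4.16² + 0.36²·3.181² + 2·-0.43·0.64·0.36·4.16·3.181 = 5.7777 (%²).
σ_p = √5.7777 = 2.404%.
At 99%, z = 2.326.
VaR = 2.326 × 2.404% = 5.592%; on $7,500,000,000 that is $419,400,000.

$419,000,000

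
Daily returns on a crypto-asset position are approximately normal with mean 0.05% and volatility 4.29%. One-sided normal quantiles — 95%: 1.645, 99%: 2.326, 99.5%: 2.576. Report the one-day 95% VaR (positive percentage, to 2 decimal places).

7.01%

VaR = −μ + z·σ = −(0.05%) + 1.645 × 4.29% = 7.007%.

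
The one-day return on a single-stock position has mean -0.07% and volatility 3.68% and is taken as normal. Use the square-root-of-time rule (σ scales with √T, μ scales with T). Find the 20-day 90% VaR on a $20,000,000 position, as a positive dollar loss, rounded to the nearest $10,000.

$4,500,000

At 90%, z = 1.282.
σ_{20d} = 3.68% × √20 = 16.457%; μ_{20d} = 20 × -0.07% = -1.400%.
VaR = −(-1.400%) + 1.282 × 16.457% = 22.498%.
On $20,000,000: 0.22498 × $20,000,000 = $4,499,600.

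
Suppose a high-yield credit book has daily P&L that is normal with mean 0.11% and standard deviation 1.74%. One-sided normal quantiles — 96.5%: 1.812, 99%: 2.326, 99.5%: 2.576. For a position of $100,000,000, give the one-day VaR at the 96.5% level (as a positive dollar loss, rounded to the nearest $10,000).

VaR = −μ + z·σ = −(0.11%) + 1.812 × 1.74% = 3.043%.
On $100,000,000: 0.03043 × $100,000,000 = $3,043,000.

$3,040,000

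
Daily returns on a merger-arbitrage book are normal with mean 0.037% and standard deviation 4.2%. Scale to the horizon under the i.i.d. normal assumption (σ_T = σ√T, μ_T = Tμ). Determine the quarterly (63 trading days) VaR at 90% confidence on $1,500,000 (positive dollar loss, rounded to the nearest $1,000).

At 90%, z = 1.282.
σ_{63d} = 4.2% × √63 = 33.336%; μ_{63d} = 63 × 0.037% = 2.331%.
VaR = −(2.331%) + 1.282 × 33.336% = 40.406%.
On $1,500,000: 0.40406 × $1,500,000 = $606,090.

$606,000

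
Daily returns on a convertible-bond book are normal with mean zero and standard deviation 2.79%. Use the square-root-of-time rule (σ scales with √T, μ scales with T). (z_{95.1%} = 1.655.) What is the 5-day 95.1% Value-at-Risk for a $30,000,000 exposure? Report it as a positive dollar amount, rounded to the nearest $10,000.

$3,100,000

σ_{5d} = 2.79% × √5 = 6.239%.
VaR = 1.655 × 6.239% = 10.326%.
On $30,000,000: 0.10326 × $30,000,000 = $3,097,800.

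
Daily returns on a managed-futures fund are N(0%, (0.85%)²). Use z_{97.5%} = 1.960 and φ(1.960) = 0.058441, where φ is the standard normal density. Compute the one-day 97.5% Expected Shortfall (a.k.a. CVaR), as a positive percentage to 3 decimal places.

Tail multiplier: φ(z)/(1−α) = 0.058441 / 0.025 = 2.338.
ES = 0.85% × 2.338 = 1.987%.

1.987%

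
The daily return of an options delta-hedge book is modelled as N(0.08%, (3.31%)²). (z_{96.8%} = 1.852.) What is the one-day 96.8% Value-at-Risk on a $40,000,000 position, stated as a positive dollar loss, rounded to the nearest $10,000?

$2,420,000

VaR = −μ + z·σ = −(0.08%) + 1.852 × 3.31% = 6.050%.
On $40,000,000: 0.06050 × $40,000,000 = $2,420,000.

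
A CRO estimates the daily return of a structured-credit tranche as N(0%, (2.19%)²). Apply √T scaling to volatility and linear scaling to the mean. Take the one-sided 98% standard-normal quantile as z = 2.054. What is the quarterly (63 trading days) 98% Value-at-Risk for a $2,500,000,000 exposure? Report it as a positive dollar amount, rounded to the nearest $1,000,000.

$893,000,000

σ_{63d} = 2.19% × √63 = 17.383%.
VaR = 2.054 × 17.383% = 35.705%.
On $2,500,000,000: 0.35705 × $2,500,000,000 = $892,625,000.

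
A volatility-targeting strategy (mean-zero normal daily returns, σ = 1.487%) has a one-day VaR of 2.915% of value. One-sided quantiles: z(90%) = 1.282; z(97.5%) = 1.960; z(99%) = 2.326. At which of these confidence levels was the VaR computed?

Implied z = VaR/σ = 2.915 / 1.487 = 1.960.
This matches z(97.5%) = 1.960.

97.5%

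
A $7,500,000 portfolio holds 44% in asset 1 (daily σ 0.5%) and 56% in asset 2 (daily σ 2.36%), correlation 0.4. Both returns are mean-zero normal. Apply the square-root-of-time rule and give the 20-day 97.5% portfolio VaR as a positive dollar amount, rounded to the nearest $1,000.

$936,000

σ_p = √(0.44²·0.5² + 0.56²·2.36² + 2·0.4·0.44·0.56·0.5·2.36) = 1.424%.
σ_{20d} = 1.424% × √20 = 6.368%.
z(97.5%) = 1.960.
VaR = 1.960 × 6.368% = 12.481%; on $7,500,000 that is $936,075.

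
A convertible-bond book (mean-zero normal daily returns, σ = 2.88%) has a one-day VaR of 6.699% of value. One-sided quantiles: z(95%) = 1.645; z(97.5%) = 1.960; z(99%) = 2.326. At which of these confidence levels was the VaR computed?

Implied z = VaR/σ = 6.699 / 2.88 = 2.326.
This matches z(99%) = 2.326.

99%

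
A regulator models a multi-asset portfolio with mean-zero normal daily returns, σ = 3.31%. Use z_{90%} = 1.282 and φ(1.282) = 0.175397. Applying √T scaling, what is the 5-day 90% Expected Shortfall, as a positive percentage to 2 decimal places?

σ_{5d} = 3.31% × √5 = 7.401%.
ES multiplier = φ(z)/(1−α) = 0.175397/0.1 = 1.754.
ES = 7.401% × 1.754 = 12.981%.

12.98%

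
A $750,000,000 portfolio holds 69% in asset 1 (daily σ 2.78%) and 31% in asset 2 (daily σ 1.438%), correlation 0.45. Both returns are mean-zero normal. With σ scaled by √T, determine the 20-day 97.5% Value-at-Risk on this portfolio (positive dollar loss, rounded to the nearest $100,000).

σ_p = √(0.69²·2.78² + 0.31²·1.438² + 2·0.45·0.69·0.31·2.78·1.438) = 2.156%.
σ_{20d} = 2.156% × √20 = 9.642%.
z(97.5%) = 1.960.
VaR = 1.960 × 9.642% = 18.898%; on $750,000,000 that is $141,735,000.

$141,700,000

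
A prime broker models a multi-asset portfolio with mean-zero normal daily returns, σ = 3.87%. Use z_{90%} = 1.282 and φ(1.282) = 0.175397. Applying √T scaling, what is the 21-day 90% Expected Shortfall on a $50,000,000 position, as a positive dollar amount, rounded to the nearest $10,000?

σ_{21d} = 3.87% × √21 = 17.735%.
ES multiplier = φ(z)/(1−α) = 0.175397/0.1 = 1.754.
ES = 17.735% × 1.754 = 31.107%; on $50,000,000: $15,553,500.

$15,550,000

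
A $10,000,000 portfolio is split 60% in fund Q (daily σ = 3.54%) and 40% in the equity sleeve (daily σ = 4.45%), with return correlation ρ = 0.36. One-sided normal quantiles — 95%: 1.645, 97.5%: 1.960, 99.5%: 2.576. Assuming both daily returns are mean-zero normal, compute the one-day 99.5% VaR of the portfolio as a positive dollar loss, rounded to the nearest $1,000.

$831,000

σ_p² = 0.6²·3.54² + 0.4²·4.45² + 2·0.36·0.6·0.4·3.54·4.45 = 10.4019 (%²).
σ_p = √10.4019 = 3.225%.
VaR = 2.576 × 3.225% = 8.308%; on $10,000,000 that is $830,800.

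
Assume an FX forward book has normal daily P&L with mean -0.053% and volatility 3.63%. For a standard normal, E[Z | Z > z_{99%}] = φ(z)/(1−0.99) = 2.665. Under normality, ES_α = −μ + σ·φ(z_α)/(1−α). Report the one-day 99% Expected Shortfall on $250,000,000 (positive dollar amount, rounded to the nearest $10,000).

ES = −(-0.053%) + 3.63% × 2.665 = 9.727%.
On $250,000,000: 0.09727 × $250,000,000 = $24,317,500.

$24,320,000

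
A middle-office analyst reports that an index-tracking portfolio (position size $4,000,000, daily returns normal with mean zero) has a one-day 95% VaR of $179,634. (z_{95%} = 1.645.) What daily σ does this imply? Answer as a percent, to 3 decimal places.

VaR as a fraction: $179,634 / $4,000,000 = 4.491%.
σ = VaR / z = 4.491% / 1.645 = 2.730%.

2.730%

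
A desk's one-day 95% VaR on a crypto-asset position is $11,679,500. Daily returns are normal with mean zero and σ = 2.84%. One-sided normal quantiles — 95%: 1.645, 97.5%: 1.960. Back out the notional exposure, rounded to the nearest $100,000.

$250,000,000

VaR as a fraction of value: z·σ = 1.645 × 2.84% = 4.6718%.
Position = $11,679,500 / 0.046718 = $250,000,000.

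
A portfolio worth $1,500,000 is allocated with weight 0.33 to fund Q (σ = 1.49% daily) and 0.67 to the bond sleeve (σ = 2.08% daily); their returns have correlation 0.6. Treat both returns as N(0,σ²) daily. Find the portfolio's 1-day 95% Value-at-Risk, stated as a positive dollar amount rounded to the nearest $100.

σ_p² = 0.33²·1.49² + 0.67²·2.08² + 2·0.6·0.33·0.67·1.49·2.08 = 3.0062 (%²).
σ_p = √3.0062 = 1.734%.
At 95%, z = 1.645.
VaR = 1.645 × 1.734% = 2.852%; on $1,500,000 that is $42,780.

$42,800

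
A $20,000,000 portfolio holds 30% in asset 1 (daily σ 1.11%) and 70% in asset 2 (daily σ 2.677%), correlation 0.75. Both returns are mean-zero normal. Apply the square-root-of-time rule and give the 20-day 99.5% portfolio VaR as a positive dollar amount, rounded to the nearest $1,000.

σ_p = √(0.3²·1.11² + 0.7²·2.677² + 2·0.75·0.3·0.7·1.11·2.677) = 2.135%.
σ_{20d} = 2.135% × √20 = 9.548%.
z(99.5%) = 2.576.
VaR = 2.576 × 9.548% = 24.596%; on $20,000,000 that is $4,919,200.

$4,919,000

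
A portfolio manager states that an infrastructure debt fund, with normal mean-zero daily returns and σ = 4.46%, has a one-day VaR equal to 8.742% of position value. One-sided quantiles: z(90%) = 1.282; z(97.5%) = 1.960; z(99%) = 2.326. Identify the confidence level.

Implied z = VaR/σ = 8.742 / 4.46 = 1.960.
This matches z(97.5%) = 1.960.

97.5%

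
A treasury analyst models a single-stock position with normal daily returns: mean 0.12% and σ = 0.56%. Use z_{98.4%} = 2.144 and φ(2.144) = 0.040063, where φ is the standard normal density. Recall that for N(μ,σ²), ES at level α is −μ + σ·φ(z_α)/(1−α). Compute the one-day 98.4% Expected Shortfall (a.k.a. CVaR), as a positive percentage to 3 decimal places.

Tail multiplier: φ(z)/(1−α) = 0.040063 / 0.016 = 2.504.
ES = −(0.12%) + 0.56% × 2.504 = 1.282%.

1.282%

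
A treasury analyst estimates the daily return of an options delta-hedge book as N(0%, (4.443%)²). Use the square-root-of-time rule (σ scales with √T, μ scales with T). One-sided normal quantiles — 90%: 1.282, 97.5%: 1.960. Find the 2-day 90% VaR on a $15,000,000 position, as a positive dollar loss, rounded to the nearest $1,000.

σ_{2d} = 4.443% × √2 = 6.283%.
VaR = 1.282 × 6.283% = 8.055%.
On $15,000,000: 0.08055 × $15,000,000 = $1,208,250.

$1,208,000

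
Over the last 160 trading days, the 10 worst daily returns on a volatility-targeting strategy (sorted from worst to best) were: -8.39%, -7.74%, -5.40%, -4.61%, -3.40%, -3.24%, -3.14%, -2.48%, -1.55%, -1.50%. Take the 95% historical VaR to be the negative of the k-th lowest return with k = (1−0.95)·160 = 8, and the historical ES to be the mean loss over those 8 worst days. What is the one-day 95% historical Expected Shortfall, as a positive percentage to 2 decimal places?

The 8 worst returns sum to -38.40%.
ES = −(-38.40%) / 8 = 4.8% ≈ 4.80%.

4.80%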